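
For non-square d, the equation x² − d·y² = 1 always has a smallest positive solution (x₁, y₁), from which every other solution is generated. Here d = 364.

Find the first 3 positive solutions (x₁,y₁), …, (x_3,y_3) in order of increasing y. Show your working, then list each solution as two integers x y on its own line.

4954951 259710
49103078824801 2573700648420
486606699052048124551 25505121203178395130

d=364: √d = [19; 12,1,2,3,1,8,1,3,2,1,12,38] (ℓ=12, even), read p_11/q_11
i=0: a=19 ⇒ p=19, q=1
i=1: a=12 ⇒ p=229, q=12
i=2: a=1 ⇒ p=248, q=13
i=3: a=2 ⇒ p=725, q=38
…
i=7: a=1 ⇒ p=30755, q=1612
…
i=10: a=1 ⇒ p=390371, q=20461
i=11: a=12 ⇒ p=4954951, q=259710
→ (4954951, 259710).  Check: 4954951²=24551539412401, 364·259710²=24551539412400, difference 1.
n=2: (4954951,259710)∘(4954951,259710) = (4954951·4954951+364·259710·259710, 4954951·259710+259710·4954951) = (49103078824801,2573700648420)
n=3: (49103078824801,2573700648420)∘(4954951,259710) = (4954951·49103078824801+364·259710·2573700648420, 4954951·2573700648420+259710·49103078824801) = (486606699052048124551,25505121203178395130)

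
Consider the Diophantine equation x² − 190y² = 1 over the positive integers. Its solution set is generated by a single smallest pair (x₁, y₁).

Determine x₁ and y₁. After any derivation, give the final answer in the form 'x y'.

√190 = [13; 1,3,1,1,1,…,3,1,26, …], period ℓ=14 (even) → k=13
k=0  a_k=13  p_k/q_k = 13/1
…
k=2  a_k=3  p_k/q_k = 55/4
k=3  a_k=1  p_k/q_k = 69/5
k=4  a_k=1  p_k/q_k = 124/9
k=5  a_k=1  p_k/q_k = 193/14
…
k=8  a_k=2  p_k/q_k = 2936/213
k=9  a_k=1  p_k/q_k = 4149/301
…
k=11  a_k=1  p_k/q_k = 11234/815
k=12  a_k=3  p_k/q_k = 40787/2959
k=13  a_k=1  p_k/q_k = 52021/3774
fundamental: x₁=52021, y₁=3774  (since 2706184441 − 190·14243076 = 1)

52021 3774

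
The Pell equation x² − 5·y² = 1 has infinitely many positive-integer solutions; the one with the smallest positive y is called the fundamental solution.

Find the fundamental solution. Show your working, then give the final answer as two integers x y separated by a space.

9 4

√5 → a₀=2, period (4); ℓ=1 odd so k=1
a_0=2:  p_0=2·1+0=2,  q_0=2·0+1=1
a_1=4:  p_1=4·2+1=9,  q_1=4·1+0=4
(x₁, y₁) = (9, 4);  9² − 5·4² = 1 ✓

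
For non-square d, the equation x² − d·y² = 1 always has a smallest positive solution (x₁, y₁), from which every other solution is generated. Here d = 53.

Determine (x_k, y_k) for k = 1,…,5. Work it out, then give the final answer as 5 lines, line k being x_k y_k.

66249 9100
8777860001 1205731800
1163048894346249 159757052027300
154101652394311440001 21167489878307463600
20418160737778428282906249 2804650073736225260045500

√53 = [7; 3,1,1,3,14, …], period ℓ=5 (odd) → k=9
step 0: (7, 1)  from 7·(1,0) + (0,1)
…
step 2: (29, 4)  from 1·(22,3) + (7,1)
step 3: (51, 7)  from 1·(29,4) + (22,3)
step 4: (182, 25)  from 3·(51,7) + (29,4)
step 5: (2599, 357)  from 14·(182,25) + (51,7)
step 6: (7979, 1096)  from 3·(2599,357) + (182,25)
step 7: (10578, 1453)  from 1·(7979,1096) + (2599,357)
step 8: (18557, 2549)  from 1·(10578,1453) + (7979,1096)
step 9: (66249, 9100)  from 3·(18557,2549) + (10578,1453)
(x₁, y₁) = (66249, 9100);  66249² − 53·9100² = 1 ✓
n=2: (66249,9100)∘(66249,9100) = (66249·66249+53·9100·9100, 66249·9100+9100·66249) = (8777860001,1205731800)
n=3: (8777860001,1205731800)∘(66249,9100) = (66249·8777860001+53·9100·1205731800, 66249·1205731800+9100·8777860001) = (1163048894346249,159757052027300)
n=4: (1163048894346249,159757052027300)∘(66249,9100) = (66249·1163048894346249+53·9100·159757052027300, 66249·159757052027300+9100·1163048894346249) = (154101652394311440001,21167489878307463600)
n=5: (154101652394311440001,21167489878307463600)∘(66249,9100) = (66249·154101652394311440001+53·9100·21167489878307463600, 66249·21167489878307463600+9100·154101652394311440001) = (20418160737778428282906249,2804650073736225260045500)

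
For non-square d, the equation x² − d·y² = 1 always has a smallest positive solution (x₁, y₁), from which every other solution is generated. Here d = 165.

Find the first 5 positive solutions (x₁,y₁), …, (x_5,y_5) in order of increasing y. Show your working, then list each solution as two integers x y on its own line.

d=165: √d = [12; 1,5,2,5,1,24] (ℓ=6, even), read p_5/q_5
i=0: a=12 ⇒ p=12, q=1
i=1: a=1 ⇒ p=13, q=1
…
i=3: a=2 ⇒ p=167, q=13
i=4: a=5 ⇒ p=912, q=71
i=5: a=1 ⇒ p=1079, q=84
(x₁, y₁) = (1079, 84);  1079² − 165·84² = 1 ✓
k=2:  x_2 = 1079·1079+165·84·84 = 2328481,  y_2 = 1079·84+84·1079 = 181272
k=3:  x_3 = 1079·2328481+165·84·181272 = 5024860919,  y_3 = 1079·181272+84·2328481 = 391184892
k=4:  x_4 = 1079·5024860919+165·84·391184892 = 10843647534721,  y_4 = 1079·391184892+84·5024860919 = 844176815664
k=5:  x_5 = 1079·10843647534721+165·84·844176815664 = 23400586355066999,  y_5 = 1079·844176815664+84·10843647534721 = 1821733177018020

1079 84
2328481 181272
5024860919 391184892
10843647534721 844176815664
23400586355066999 1821733177018020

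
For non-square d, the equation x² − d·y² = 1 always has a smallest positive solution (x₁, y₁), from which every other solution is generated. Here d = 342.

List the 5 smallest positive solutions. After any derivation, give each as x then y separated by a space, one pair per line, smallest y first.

37 2
2737 148
202501 10950
14982337 810152
1108490437 59940298

[18; 2,36] for √342; ℓ=2 ⇒ convergent index 1
i=0: a=18 ⇒ p=18, q=1
i=1: a=2 ⇒ p=37, q=2
→ (37, 2).  Check: 37²=1369, 342·2²=1368, difference 1.
k=2:  x_2 = 37·37+342·2·2 = 2737,  y_2 = 37·2+2·37 = 148
k=3:  x_3 = 37·2737+342·2·148 = 202501,  y_3 = 37·148+2·2737 = 10950
k=4:  x_4 = 37·202501+342·2·10950 = 14982337,  y_4 = 37·10950+2·202501 = 810152
k=5:  x_5 = 37·14982337+342·2·810152 = 1108490437,  y_5 = 37·810152+2·14982337 = 59940298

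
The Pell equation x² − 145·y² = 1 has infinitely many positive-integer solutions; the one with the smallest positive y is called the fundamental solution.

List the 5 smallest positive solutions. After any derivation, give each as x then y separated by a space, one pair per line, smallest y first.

289 24
167041 13872
96549409 8017992
55805391361 4634385504
32255419657249 2678666803320

[12; 24] for √145; ℓ=1 ⇒ convergent index 1
i=0: a=12 ⇒ p=12, q=1
i=1: a=24 ⇒ p=289, q=24
(x₁, y₁) = (289, 24);  289² − 145·24² = 1 ✓
(x_2, y_2) = (289·289 + 145·24·24, 289·24 + 24·289) = (167041, 13872)
(x_3, y_3) = (289·167041 + 145·24·13872, 289·13872 + 24·167041) = (96549409, 8017992)
(x_4, y_4) = (289·96549409 + 145·24·8017992, 289·8017992 + 24·96549409) = (55805391361, 4634385504)
(x_5, y_5) = (289·55805391361 + 145·24·4634385504, 289·4634385504 + 24·55805391361) = (32255419657249, 2678666803320)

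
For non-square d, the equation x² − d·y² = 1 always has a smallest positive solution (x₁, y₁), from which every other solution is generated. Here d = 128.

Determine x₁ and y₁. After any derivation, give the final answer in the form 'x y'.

√128 = [11; 3,5,3,22, …], period ℓ=4 (even) → k=3
a_0=11:  p_0=11·1+0=11,  q_0=11·0+1=1
…
a_2=5:  p_2=5·34+11=181,  q_2=5·3+1=16
a_3=3:  p_3=3·181+34=577,  q_3=3·16+3=51
→ (577, 51).  Check: 577²=332929, 128·51²=332928, difference 1.

577 51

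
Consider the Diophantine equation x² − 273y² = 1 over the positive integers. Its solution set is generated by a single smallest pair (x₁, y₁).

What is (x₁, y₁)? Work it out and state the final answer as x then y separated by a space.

727 44

√273 = [16; 1,1,10,1,1,32, …], period ℓ=6 (even) → k=5
i=0: a=16 ⇒ p=16, q=1
i=1: a=1 ⇒ p=17, q=1
…
i=3: a=10 ⇒ p=347, q=21
i=4: a=1 ⇒ p=380, q=23
i=5: a=1 ⇒ p=727, q=44
→ (727, 44).  Check: 727²=528529, 273·44²=528528, difference 1.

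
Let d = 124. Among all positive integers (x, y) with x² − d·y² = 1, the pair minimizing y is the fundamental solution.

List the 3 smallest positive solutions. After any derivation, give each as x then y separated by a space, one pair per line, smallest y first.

d=124: √d = [11; 7,2,1,1,1,…,2,7,22] (ℓ=16, even), read p_15/q_15
k=0  a_k=11  p_k/q_k = 11/1
…
k=4  a_k=1  p_k/q_k = 412/37
k=5  a_k=1  p_k/q_k = 657/59
k=6  a_k=3  p_k/q_k = 2383/214
…
k=8  a_k=4  p_k/q_k = 14543/1306
…
k=10  a_k=3  p_k/q_k = 67292/6043
…
k=14  a_k=2  p_k/q_k = 626251/56239
k=15  a_k=7  p_k/q_k = 4620799/414960
fundamental: x₁=4620799, y₁=414960  (since 21351783398401 − 124·172191801600 = 1)
n=2: (4620799,414960)∘(4620799,414960) = (4620799·4620799+124·414960·414960, 4620799·414960+414960·4620799) = (42703566796801,3834893506080)
n=3: (42703566796801,3834893506080)∘(4620799,414960) = (4620799·42703566796801+124·414960·3834893506080, 4620799·3834893506080+414960·42703566796801) = (394649197502177907199,35440544156001500880)

4620799 414960
42703566796801 3834893506080
394649197502177907199 35440544156001500880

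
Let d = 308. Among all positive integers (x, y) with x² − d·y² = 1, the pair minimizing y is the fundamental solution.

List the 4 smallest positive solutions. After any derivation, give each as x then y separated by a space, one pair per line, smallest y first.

351 20
246401 14040
172973151 9856060
121426905601 6918940080

[17; 1,1,4,1,1,34] for √308; ℓ=6 ⇒ convergent index 5
i=0: a=17 ⇒ p=17, q=1
i=1: a=1 ⇒ p=18, q=1
…
i=3: a=4 ⇒ p=158, q=9
i=4: a=1 ⇒ p=193, q=11
i=5: a=1 ⇒ p=351, q=20
fundamental: x₁=351, y₁=20  (since 123201 − 308·400 = 1)
(x_2, y_2) = (351·351 + 308·20·20, 351·20 + 20·351) = (246401, 14040)
(x_3, y_3) = (351·246401 + 308·20·14040, 351·14040 + 20·246401) = (172973151, 9856060)
(x_4, y_4) = (351·172973151 + 308·20·9856060, 351·9856060 + 20·172973151) = (121426905601, 6918940080)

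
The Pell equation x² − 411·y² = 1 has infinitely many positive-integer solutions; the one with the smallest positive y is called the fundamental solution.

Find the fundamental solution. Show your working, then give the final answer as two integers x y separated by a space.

√411 → a₀=20, period (3,1,1,1,19,1,1,1,3,40); ℓ=10 even so k=9
a_0=20:  p_0=20·1+0=20,  q_0=20·0+1=1
…
a_5=19:  p_5=19·223+142=4379,  q_5=19·11+7=216
…
a_8=1:  p_8=1·8981+4602=13583,  q_8=1·443+227=670
a_9=3:  p_9=3·13583+8981=49730,  q_9=3·670+443=2453
fundamental: x₁=49730, y₁=2453  (since 2473072900 − 411·6017209 = 1)

49730 2453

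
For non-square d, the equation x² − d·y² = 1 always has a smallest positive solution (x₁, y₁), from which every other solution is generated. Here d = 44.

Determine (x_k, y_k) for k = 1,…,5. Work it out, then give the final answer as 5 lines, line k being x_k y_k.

[6; 1,1,1,2,1,1,1,12] for √44; ℓ=8 ⇒ convergent index 7
a_0=6:  p_0=6·1+0=6,  q_0=6·0+1=1
…
a_5=1:  p_5=1·53+20=73,  q_5=1·8+3=11
a_6=1:  p_6=1·73+53=126,  q_6=1·11+8=19
a_7=1:  p_7=1·126+73=199,  q_7=1·19+11=30
(x₁, y₁) = (199, 30);  199² − 44·30² = 1 ✓
n=2: (199,30)∘(199,30) = (199·199+44·30·30, 199·30+30·199) = (79201,11940)
n=3: (79201,11940)∘(199,30) = (199·79201+44·30·11940, 199·11940+30·79201) = (31521799,4752090)
n=4: (31521799,4752090)∘(199,30) = (199·31521799+44·30·4752090, 199·4752090+30·31521799) = (12545596801,1891319880)
n=5: (12545596801,1891319880)∘(199,30) = (199·12545596801+44·30·1891319880, 199·1891319880+30·12545596801) = (4993116004999,752740560150)

199 30
79201 11940
31521799 4752090
12545596801 1891319880
4993116004999 752740560150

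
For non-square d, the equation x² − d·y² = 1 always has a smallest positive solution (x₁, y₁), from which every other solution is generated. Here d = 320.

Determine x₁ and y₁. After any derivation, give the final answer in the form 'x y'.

161 9

√320 → a₀=17, period (1,7,1,34); ℓ=4 even so k=3
k=0  a_k=17  p_k/q_k = 17/1
k=1  a_k=1  p_k/q_k = 18/1
k=2  a_k=7  p_k/q_k = 143/8
k=3  a_k=1  p_k/q_k = 161/9
fundamental: x₁=161, y₁=9  (since 25921 − 320·81 = 1)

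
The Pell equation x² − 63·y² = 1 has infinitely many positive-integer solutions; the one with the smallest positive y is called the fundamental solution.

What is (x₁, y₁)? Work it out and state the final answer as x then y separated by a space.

[7; 1,14] for √63; ℓ=2 ⇒ convergent index 1
step 0: (7, 1)  from 7·(1,0) + (0,1)
step 1: (8, 1)  from 1·(7,1) + (1,0)
(x₁, y₁) = (8, 1);  8² − 63·1² = 1 ✓

8 1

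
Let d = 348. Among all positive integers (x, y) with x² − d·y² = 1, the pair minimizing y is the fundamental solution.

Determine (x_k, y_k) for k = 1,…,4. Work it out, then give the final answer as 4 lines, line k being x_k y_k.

1567 84
4910977 263256
15391000351 825044220
48235390189057 2585688322224

√348 = [18; 1,1,1,8,1,1,1,36, …], period ℓ=8 (even) → k=7
step 0: (18, 1)  from 18·(1,0) + (0,1)
step 1: (19, 1)  from 1·(18,1) + (1,0)
step 2: (37, 2)  from 1·(19,1) + (18,1)
step 3: (56, 3)  from 1·(37,2) + (19,1)
step 4: (485, 26)  from 8·(56,3) + (37,2)
step 5: (541, 29)  from 1·(485,26) + (56,3)
step 6: (1026, 55)  from 1·(541,29) + (485,26)
step 7: (1567, 84)  from 1·(1026,55) + (541,29)
→ (1567, 84).  Check: 1567²=2455489, 348·84²=2455488, difference 1.
(1567+84√348)^2 = 4910977 + 263256√348
(1567+84√348)^3 = 15391000351 + 825044220√348
(1567+84√348)^4 = 48235390189057 + 2585688322224√348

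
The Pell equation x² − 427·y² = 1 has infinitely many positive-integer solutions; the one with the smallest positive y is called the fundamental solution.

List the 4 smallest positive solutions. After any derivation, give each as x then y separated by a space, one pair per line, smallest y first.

d=427: √d = [20; 1,1,1,40] (ℓ=4, even), read p_3/q_3
i=0: a=20 ⇒ p=20, q=1
…
i=2: a=1 ⇒ p=41, q=2
i=3: a=1 ⇒ p=62, q=3
fundamental: x₁=62, y₁=3  (since 3844 − 427·9 = 1)
(x_2, y_2) = (62·62 + 427·3·3, 62·3 + 3·62) = (7687, 372)
(x_3, y_3) = (62·7687 + 427·3·372, 62·372 + 3·7687) = (953126, 46125)
(x_4, y_4) = (62·953126 + 427·3·46125, 62·46125 + 3·953126) = (118179937, 5719128)

62 3
7687 372
953126 46125
118179937 5719128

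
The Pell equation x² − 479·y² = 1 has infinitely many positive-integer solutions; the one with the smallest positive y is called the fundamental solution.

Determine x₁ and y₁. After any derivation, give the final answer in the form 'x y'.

[21; 1,7,1,3,2,21,2,3,1,7,1,42] for √479; ℓ=12 ⇒ convergent index 11
k=0  a_k=21  p_k/q_k = 21/1
…
k=5  a_k=2  p_k/q_k = 1729/79
k=6  a_k=21  p_k/q_k = 37075/1694
…
k=8  a_k=3  p_k/q_k = 264712/12095
…
k=10  a_k=7  p_k/q_k = 2648849/121029
k=11  a_k=1  p_k/q_k = 2989440/136591
(x₁, y₁) = (2989440, 136591);  2989440² − 479·136591² = 1 ✓

2989440 136591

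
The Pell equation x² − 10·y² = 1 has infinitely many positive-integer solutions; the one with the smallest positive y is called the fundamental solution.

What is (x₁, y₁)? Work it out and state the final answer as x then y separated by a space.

19 6

√10 → a₀=3, period (6); ℓ=1 odd so k=1
a_0=3:  p_0=3·1+0=3,  q_0=3·0+1=1
a_1=6:  p_1=6·3+1=19,  q_1=6·1+0=6
(x₁, y₁) = (19, 6);  19² − 10·6² = 1 ✓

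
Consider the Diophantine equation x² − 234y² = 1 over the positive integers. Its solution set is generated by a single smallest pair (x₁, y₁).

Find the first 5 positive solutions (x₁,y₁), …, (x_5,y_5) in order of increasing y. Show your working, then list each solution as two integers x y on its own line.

d=234: √d = [15; 3,2,1,2,1,2,3,30] (ℓ=8, even), read p_7/q_7
k=0  a_k=15  p_k/q_k = 15/1
k=1  a_k=3  p_k/q_k = 46/3
…
k=5  a_k=1  p_k/q_k = 566/37
k=6  a_k=2  p_k/q_k = 1545/101
k=7  a_k=3  p_k/q_k = 5201/340
fundamental: x₁=5201, y₁=340  (since 27050401 − 234·115600 = 1)
n=2: (5201,340)∘(5201,340) = (5201·5201+234·340·340, 5201·340+340·5201) = (54100801,3536680)
n=3: (54100801,3536680)∘(5201,340) = (5201·54100801+234·340·3536680, 5201·3536680+340·54100801) = (562756526801,36788545020)
n=4: (562756526801,36788545020)∘(5201,340) = (5201·562756526801+234·340·36788545020, 5201·36788545020+340·562756526801) = (5853793337683201,382674441761360)
n=5: (5853793337683201,382674441761360)∘(5201,340) = (5201·5853793337683201+234·340·382674441761360, 5201·382674441761360+340·5853793337683201) = (60891157735824130001,3980579506413121700)

5201 340
54100801 3536680
562756526801 36788545020
5853793337683201 382674441761360
60891157735824130001 3980579506413121700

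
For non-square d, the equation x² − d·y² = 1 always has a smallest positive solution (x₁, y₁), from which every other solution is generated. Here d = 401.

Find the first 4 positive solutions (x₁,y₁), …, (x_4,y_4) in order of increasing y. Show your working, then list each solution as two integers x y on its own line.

√401 → a₀=20, period (40); ℓ=1 odd so k=1
a_0=20:  p_0=20·1+0=20,  q_0=20·0+1=1
a_1=40:  p_1=40·20+1=801,  q_1=40·1+0=40
(x₁, y₁) = (801, 40);  801² − 401·40² = 1 ✓
n=2: (801,40)∘(801,40) = (801·801+401·40·40, 801·40+40·801) = (1283201,64080)
n=3: (1283201,64080)∘(801,40) = (801·1283201+401·40·64080, 801·64080+40·1283201) = (2055687201,102656120)
n=4: (2055687201,102656120)∘(801,40) = (801·2055687201+401·40·102656120, 801·102656120+40·2055687201) = (3293209612801,164455040160)

801 40
1283201 64080
2055687201 102656120
3293209612801 164455040160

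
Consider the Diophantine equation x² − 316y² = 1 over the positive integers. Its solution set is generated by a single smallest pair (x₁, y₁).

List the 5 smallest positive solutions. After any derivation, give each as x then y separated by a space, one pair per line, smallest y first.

12799 720
327628801 18430560
8386642035199 471785474160
214681262489395201 12076764549117120
5495410948816896319999 309141018456514563600

d=316: √d = [17; 1,3,2,8,2,3,1,34] (ℓ=8, even), read p_7/q_7
i=0: a=17 ⇒ p=17, q=1
i=1: a=1 ⇒ p=18, q=1
i=2: a=3 ⇒ p=71, q=4
i=3: a=2 ⇒ p=160, q=9
…
i=5: a=2 ⇒ p=2862, q=161
i=6: a=3 ⇒ p=9937, q=559
i=7: a=1 ⇒ p=12799, q=720
fundamental: x₁=12799, y₁=720  (since 163814401 − 316·518400 = 1)
(x_2, y_2) = (12799·12799 + 316·720·720, 12799·720 + 720·12799) = (327628801, 18430560)
(x_3, y_3) = (12799·327628801 + 316·720·18430560, 12799·18430560 + 720·327628801) = (8386642035199, 471785474160)
(x_4, y_4) = (12799·8386642035199 + 316·720·471785474160, 12799·471785474160 + 720·8386642035199) = (214681262489395201, 12076764549117120)
(x_5, y_5) = (12799·214681262489395201 + 316·720·12076764549117120, 12799·12076764549117120 + 720·214681262489395201) = (5495410948816896319999, 309141018456514563600)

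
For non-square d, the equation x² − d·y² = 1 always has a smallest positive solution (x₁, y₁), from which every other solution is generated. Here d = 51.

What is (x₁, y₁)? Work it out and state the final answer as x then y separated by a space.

50 7

√51 → a₀=7, period (7,14); ℓ=2 even so k=1
a_0=7:  p_0=7·1+0=7,  q_0=7·0+1=1
a_1=7:  p_1=7·7+1=50,  q_1=7·1+0=7
→ (50, 7).  Check: 50²=2500, 51·7²=2499, difference 1.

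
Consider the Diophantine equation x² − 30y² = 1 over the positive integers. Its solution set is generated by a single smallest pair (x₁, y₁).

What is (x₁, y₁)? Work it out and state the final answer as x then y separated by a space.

11 2

[5; 2,10] for √30; ℓ=2 ⇒ convergent index 1
step 0: (5, 1)  from 5·(1,0) + (0,1)
step 1: (11, 2)  from 2·(5,1) + (1,0)
(x₁, y₁) = (11, 2);  11² − 30·2² = 1 ✓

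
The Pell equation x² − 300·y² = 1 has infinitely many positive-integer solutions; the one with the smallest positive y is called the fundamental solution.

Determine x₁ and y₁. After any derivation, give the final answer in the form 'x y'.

1351 78

√300 → a₀=17, period (3,8,3,34); ℓ=4 even so k=3
k=0  a_k=17  p_k/q_k = 17/1
k=1  a_k=3  p_k/q_k = 52/3
k=2  a_k=8  p_k/q_k = 433/25
k=3  a_k=3  p_k/q_k = 1351/78
(x₁, y₁) = (1351, 78);  1351² − 300·78² = 1 ✓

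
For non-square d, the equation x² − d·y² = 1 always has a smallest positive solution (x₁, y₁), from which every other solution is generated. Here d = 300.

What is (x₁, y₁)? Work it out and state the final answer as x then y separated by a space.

1351 78

d=300: √d = [17; 3,8,3,34] (ℓ=4, even), read p_3/q_3
a_0=17:  p_0=17·1+0=17,  q_0=17·0+1=1
a_1=3:  p_1=3·17+1=52,  q_1=3·1+0=3
a_2=8:  p_2=8·52+17=433,  q_2=8·3+1=25
a_3=3:  p_3=3·433+52=1351,  q_3=3·25+3=78
(x₁, y₁) = (1351, 78);  1351² − 300·78² = 1 ✓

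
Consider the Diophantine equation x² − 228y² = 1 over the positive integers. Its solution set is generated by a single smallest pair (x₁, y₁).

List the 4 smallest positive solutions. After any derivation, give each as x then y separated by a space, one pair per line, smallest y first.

151 10
45601 3020
13771351 912030
4158902401 275430040

[15; 10,30] for √228; ℓ=2 ⇒ convergent index 1
a_0=15:  p_0=15·1+0=15,  q_0=15·0+1=1
a_1=10:  p_1=10·15+1=151,  q_1=10·1+0=10
(x₁, y₁) = (151, 10);  151² − 228·10² = 1 ✓
(x_2, y_2) = (151·151 + 228·10·10, 151·10 + 10·151) = (45601, 3020)
(x_3, y_3) = (151·45601 + 228·10·3020, 151·3020 + 10·45601) = (13771351, 912030)
(x_4, y_4) = (151·13771351 + 228·10·912030, 151·912030 + 10·13771351) = (4158902401, 275430040)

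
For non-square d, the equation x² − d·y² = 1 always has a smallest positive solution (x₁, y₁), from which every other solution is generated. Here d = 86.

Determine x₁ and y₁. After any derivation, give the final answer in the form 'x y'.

10405 1122

d=86: √d = [9; 3,1,1,1,8,1,1,1,3,18] (ℓ=10, even), read p_9/q_9
step 0: (9, 1)  from 9·(1,0) + (0,1)
step 1: (28, 3)  from 3·(9,1) + (1,0)
step 2: (37, 4)  from 1·(28,3) + (9,1)
…
step 8: (2847, 307)  from 1·(1864,201) + (983,106)
step 9: (10405, 1122)  from 3·(2847,307) + (1864,201)
→ (10405, 1122).  Check: 10405²=108264025, 86·1122²=108264024, difference 1.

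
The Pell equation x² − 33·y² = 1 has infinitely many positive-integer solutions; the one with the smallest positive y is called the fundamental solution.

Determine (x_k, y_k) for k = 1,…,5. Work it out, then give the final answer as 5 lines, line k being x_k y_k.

23 4
1057 184
48599 8460
2234497 388976
102738263 17884436

d=33: √d = [5; 1,2,1,10] (ℓ=4, even), read p_3/q_3
step 0: (5, 1)  from 5·(1,0) + (0,1)
step 1: (6, 1)  from 1·(5,1) + (1,0)
step 2: (17, 3)  from 2·(6,1) + (5,1)
step 3: (23, 4)  from 1·(17,3) + (6,1)
(x₁, y₁) = (23, 4);  23² − 33·4² = 1 ✓
(x_2, y_2) = (23·23 + 33·4·4, 23·4 + 4·23) = (1057, 184)
(x_3, y_3) = (23·1057 + 33·4·184, 23·184 + 4·1057) = (48599, 8460)
(x_4, y_4) = (23·48599 + 33·4·8460, 23·8460 + 4·48599) = (2234497, 388976)
(x_5, y_5) = (23·2234497 + 33·4·388976, 23·388976 + 4·2234497) = (102738263, 17884436)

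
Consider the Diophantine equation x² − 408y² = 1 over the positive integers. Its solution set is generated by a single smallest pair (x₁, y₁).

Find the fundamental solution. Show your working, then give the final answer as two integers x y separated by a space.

√408 → a₀=20, period (5,40); ℓ=2 even so k=1
k=0  a_k=20  p_k/q_k = 20/1
k=1  a_k=5  p_k/q_k = 101/5
fundamental: x₁=101, y₁=5  (since 10201 − 408·25 = 1)

101 5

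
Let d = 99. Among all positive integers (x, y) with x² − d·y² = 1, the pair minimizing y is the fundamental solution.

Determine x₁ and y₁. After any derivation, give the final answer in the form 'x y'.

10 1

[9; 1,18] for √99; ℓ=2 ⇒ convergent index 1
i=0: a=9 ⇒ p=9, q=1
i=1: a=1 ⇒ p=10, q=1
→ (10, 1).  Check: 10²=100, 99·1²=99, difference 1.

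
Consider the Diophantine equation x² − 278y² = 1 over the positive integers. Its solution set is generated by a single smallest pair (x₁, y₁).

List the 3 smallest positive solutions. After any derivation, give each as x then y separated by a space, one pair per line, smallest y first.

[16; 1,2,16,2,1,32] for √278; ℓ=6 ⇒ convergent index 5
step 0: (16, 1)  from 16·(1,0) + (0,1)
step 1: (17, 1)  from 1·(16,1) + (1,0)
step 2: (50, 3)  from 2·(17,1) + (16,1)
step 3: (817, 49)  from 16·(50,3) + (17,1)
step 4: (1684, 101)  from 2·(817,49) + (50,3)
step 5: (2501, 150)  from 1·(1684,101) + (817,49)
→ (2501, 150).  Check: 2501²=6255001, 278·150²=6255000, difference 1.
k=2:  x_2 = 2501·2501+278·150·150 = 12510001,  y_2 = 2501·150+150·2501 = 750300
k=3:  x_3 = 2501·12510001+278·150·750300 = 62575022501,  y_3 = 2501·750300+150·12510001 = 3753000450

2501 150
12510001 750300
62575022501 3753000450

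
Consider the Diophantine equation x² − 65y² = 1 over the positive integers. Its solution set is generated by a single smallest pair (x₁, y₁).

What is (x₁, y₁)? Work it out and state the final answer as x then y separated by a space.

129 16

√65 = [8; 16, …], period ℓ=1 (odd) → k=1
i=0: a=8 ⇒ p=8, q=1
i=1: a=16 ⇒ p=129, q=16
→ (129, 16).  Check: 129²=16641, 65·16²=16640, difference 1.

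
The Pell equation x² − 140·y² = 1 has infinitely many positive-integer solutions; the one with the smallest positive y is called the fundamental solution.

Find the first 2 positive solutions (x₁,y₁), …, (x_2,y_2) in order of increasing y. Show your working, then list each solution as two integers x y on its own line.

71 6
10081 852

√140 = [11; 1,4,1,22, …], period ℓ=4 (even) → k=3
a_0=11:  p_0=11·1+0=11,  q_0=11·0+1=1
a_1=1:  p_1=1·11+1=12,  q_1=1·1+0=1
a_2=4:  p_2=4·12+11=59,  q_2=4·1+1=5
a_3=1:  p_3=1·59+12=71,  q_3=1·5+1=6
(x₁, y₁) = (71, 6);  71² − 140·6² = 1 ✓
(71+6√140)^2 = 10081 + 852√140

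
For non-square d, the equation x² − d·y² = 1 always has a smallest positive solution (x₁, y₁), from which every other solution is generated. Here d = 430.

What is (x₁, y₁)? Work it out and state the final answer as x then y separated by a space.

d=430: √d = [20; 1,2,1,3,1,…,2,1,40] (ℓ=14, even), read p_13/q_13
a_0=20:  p_0=20·1+0=20,  q_0=20·0+1=1
a_1=1:  p_1=1·20+1=21,  q_1=1·1+0=1
a_2=2:  p_2=2·21+20=62,  q_2=2·1+1=3
…
a_7=8:  p_7=8·2675+394=21794,  q_7=8·129+19=1051
…
a_9=1:  p_9=1·133439+21794=155233,  q_9=1·6435+1051=7486
a_10=3:  p_10=3·155233+133439=599138,  q_10=3·7486+6435=28893
…
a_12=2:  p_12=2·754371+599138=2107880,  q_12=2·36379+28893=101651
a_13=1:  p_13=1·2107880+754371=2862251,  q_13=1·101651+36379=138030
→ (2862251, 138030).  Check: 2862251²=8192480787001, 430·138030²=8192480787000, difference 1.

2862251 138030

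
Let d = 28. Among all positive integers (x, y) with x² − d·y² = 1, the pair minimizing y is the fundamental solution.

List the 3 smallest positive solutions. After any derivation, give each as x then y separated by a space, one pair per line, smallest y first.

d=28: √d = [5; 3,2,3,10] (ℓ=4, even), read p_3/q_3
i=0: a=5 ⇒ p=5, q=1
…
i=2: a=2 ⇒ p=37, q=7
i=3: a=3 ⇒ p=127, q=24
fundamental: x₁=127, y₁=24  (since 16129 − 28·576 = 1)
k=2:  x_2 = 127·127+28·24·24 = 32257,  y_2 = 127·24+24·127 = 6096
k=3:  x_3 = 127·32257+28·24·6096 = 8193151,  y_3 = 127·6096+24·32257 = 1548360

127 24
32257 6096
8193151 1548360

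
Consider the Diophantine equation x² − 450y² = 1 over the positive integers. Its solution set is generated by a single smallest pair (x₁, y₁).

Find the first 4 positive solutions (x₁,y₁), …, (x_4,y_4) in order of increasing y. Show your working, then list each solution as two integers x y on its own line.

19601 924
768398401 36222648
30122754096401 1420000245972
1180872205318713601 55666849606371696

√450 = [21; 4,1,2,4,2,1,4,42, …], period ℓ=8 (even) → k=7
step 0: (21, 1)  from 21·(1,0) + (0,1)
…
step 4: (1294, 61)  from 4·(297,14) + (106,5)
step 5: (2885, 136)  from 2·(1294,61) + (297,14)
step 6: (4179, 197)  from 1·(2885,136) + (1294,61)
step 7: (19601, 924)  from 4·(4179,197) + (2885,136)
fundamental: x₁=19601, y₁=924  (since 384199201 − 450·853776 = 1)
(19601+924√450)^2 = 768398401 + 36222648√450
(19601+924√450)^3 = 30122754096401 + 1420000245972√450
(19601+924√450)^4 = 1180872205318713601 + 55666849606371696√450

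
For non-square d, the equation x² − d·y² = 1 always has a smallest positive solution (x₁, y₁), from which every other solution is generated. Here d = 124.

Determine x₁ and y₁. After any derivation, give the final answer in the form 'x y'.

4620799 414960

[11; 7,2,1,1,1,…,2,7,22] for √124; ℓ=16 ⇒ convergent index 15
i=0: a=11 ⇒ p=11, q=1
i=1: a=7 ⇒ p=78, q=7
…
i=4: a=1 ⇒ p=412, q=37
…
i=6: a=3 ⇒ p=2383, q=214
i=7: a=1 ⇒ p=3040, q=273
i=8: a=4 ⇒ p=14543, q=1306
…
i=10: a=3 ⇒ p=67292, q=6043
i=11: a=1 ⇒ p=84875, q=7622
…
i=13: a=1 ⇒ p=237042, q=21287
i=14: a=2 ⇒ p=626251, q=56239
i=15: a=7 ⇒ p=4620799, q=414960
→ (4620799, 414960).  Check: 4620799²=21351783398401, 124·414960²=21351783398400, difference 1.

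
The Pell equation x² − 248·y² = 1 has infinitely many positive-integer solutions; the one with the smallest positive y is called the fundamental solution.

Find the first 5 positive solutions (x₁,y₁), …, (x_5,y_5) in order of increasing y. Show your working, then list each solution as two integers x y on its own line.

d=248: √d = [15; 1,2,1,30] (ℓ=4, even), read p_3/q_3
a_0=15:  p_0=15·1+0=15,  q_0=15·0+1=1
a_1=1:  p_1=1·15+1=16,  q_1=1·1+0=1
a_2=2:  p_2=2·16+15=47,  q_2=2·1+1=3
a_3=1:  p_3=1·47+16=63,  q_3=1·3+1=4
fundamental: x₁=63, y₁=4  (since 3969 − 248·16 = 1)
(63+4√248)^2 = 7937 + 504√248
(63+4√248)^3 = 999999 + 63500√248
(63+4√248)^4 = 125991937 + 8000496√248
(63+4√248)^5 = 15873984063 + 1007998996√248

63 4
7937 504
999999 63500
125991937 8000496
15873984063 1007998996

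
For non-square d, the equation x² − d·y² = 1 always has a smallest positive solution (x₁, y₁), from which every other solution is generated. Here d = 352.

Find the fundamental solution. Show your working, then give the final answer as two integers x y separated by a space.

77617 4137

√352 = [18; 1,3,5,9,5,3,1,36, …], period ℓ=8 (even) → k=7
a_0=18:  p_0=18·1+0=18,  q_0=18·0+1=1
a_1=1:  p_1=1·18+1=19,  q_1=1·1+0=1
…
a_3=5:  p_3=5·75+19=394,  q_3=5·4+1=21
…
a_6=3:  p_6=3·18499+3621=59118,  q_6=3·986+193=3151
a_7=1:  p_7=1·59118+18499=77617,  q_7=1·3151+986=4137
(x₁, y₁) = (77617, 4137);  77617² − 352·4137² = 1 ✓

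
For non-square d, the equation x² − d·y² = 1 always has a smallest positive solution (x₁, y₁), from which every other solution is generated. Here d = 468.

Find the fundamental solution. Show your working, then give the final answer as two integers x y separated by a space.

√468 = [21; 1,1,1,2,1,1,1,42, …], period ℓ=8 (even) → k=7
step 0: (21, 1)  from 21·(1,0) + (0,1)
step 1: (22, 1)  from 1·(21,1) + (1,0)
step 2: (43, 2)  from 1·(22,1) + (21,1)
step 3: (65, 3)  from 1·(43,2) + (22,1)
step 4: (173, 8)  from 2·(65,3) + (43,2)
…
step 6: (411, 19)  from 1·(238,11) + (173,8)
step 7: (649, 30)  from 1·(411,19) + (238,11)
→ (649, 30).  Check: 649²=421201, 468·30²=421200, difference 1.

649 30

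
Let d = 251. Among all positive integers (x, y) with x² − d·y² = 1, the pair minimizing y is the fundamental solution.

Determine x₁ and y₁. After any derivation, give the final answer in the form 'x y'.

3674890 231957

[15; 1,5,2,1,2,…,5,1,30] for √251; ℓ=14 ⇒ convergent index 13
a_0=15:  p_0=15·1+0=15,  q_0=15·0+1=1
a_1=1:  p_1=1·15+1=16,  q_1=1·1+0=1
…
a_5=2:  p_5=2·301+206=808,  q_5=2·19+13=51
a_6=2:  p_6=2·808+301=1917,  q_6=2·51+19=121
a_7=15:  p_7=15·1917+808=29563,  q_7=15·121+51=1866
a_8=2:  p_8=2·29563+1917=61043,  q_8=2·1866+121=3853
…
a_10=1:  p_10=1·151649+61043=212692,  q_10=1·9572+3853=13425
a_11=2:  p_11=2·212692+151649=577033,  q_11=2·13425+9572=36422
a_12=5:  p_12=5·577033+212692=3097857,  q_12=5·36422+13425=195535
a_13=1:  p_13=1·3097857+577033=3674890,  q_13=1·195535+36422=231957
→ (3674890, 231957).  Check: 3674890²=13504816512100, 251·231957²=13504816512099, difference 1.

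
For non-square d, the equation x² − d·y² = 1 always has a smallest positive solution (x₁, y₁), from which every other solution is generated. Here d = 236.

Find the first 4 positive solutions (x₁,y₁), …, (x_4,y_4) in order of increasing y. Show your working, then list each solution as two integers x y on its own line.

561799 36570
631236232801 41089978860
709255768702176199 46168618067101710
796918363201596536611201 51874966922918257173720

√236 = [15; 2,1,3,5,1,6,1,5,3,1,2,30, …], period ℓ=12 (even) → k=11
a_0=15:  p_0=15·1+0=15,  q_0=15·0+1=1
a_1=2:  p_1=2·15+1=31,  q_1=2·1+0=2
a_2=1:  p_2=1·31+15=46,  q_2=1·2+1=3
a_3=3:  p_3=3·46+31=169,  q_3=3·3+2=11
a_4=5:  p_4=5·169+46=891,  q_4=5·11+3=58
…
a_7=1:  p_7=1·7251+1060=8311,  q_7=1·472+69=541
…
a_9=3:  p_9=3·48806+8311=154729,  q_9=3·3177+541=10072
a_10=1:  p_10=1·154729+48806=203535,  q_10=1·10072+3177=13249
a_11=2:  p_11=2·203535+154729=561799,  q_11=2·13249+10072=36570
fundamental: x₁=561799, y₁=36570  (since 315618116401 − 236·1337364900 = 1)
(561799+36570√236)^2 = 631236232801 + 41089978860√236
(561799+36570√236)^3 = 709255768702176199 + 46168618067101710√236
(561799+36570√236)^4 = 796918363201596536611201 + 51874966922918257173720√236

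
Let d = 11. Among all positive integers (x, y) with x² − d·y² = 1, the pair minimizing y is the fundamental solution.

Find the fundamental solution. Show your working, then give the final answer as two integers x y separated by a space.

√11 → a₀=3, period (3,6); ℓ=2 even so k=1
i=0: a=3 ⇒ p=3, q=1
i=1: a=3 ⇒ p=10, q=3
fundamental: x₁=10, y₁=3  (since 100 − 11·9 = 1)

10 3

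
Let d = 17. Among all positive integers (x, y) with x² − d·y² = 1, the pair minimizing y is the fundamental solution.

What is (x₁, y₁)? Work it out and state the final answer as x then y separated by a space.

√17 = [4; 8, …], period ℓ=1 (odd) → k=1
a_0=4:  p_0=4·1+0=4,  q_0=4·0+1=1
a_1=8:  p_1=8·4+1=33,  q_1=8·1+0=8
(x₁, y₁) = (33, 8);  33² − 17·8² = 1 ✓

33 8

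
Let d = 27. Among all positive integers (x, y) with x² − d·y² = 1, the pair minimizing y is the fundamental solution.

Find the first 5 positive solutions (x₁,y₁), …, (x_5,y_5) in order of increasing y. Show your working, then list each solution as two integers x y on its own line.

26 5
1351 260
70226 13515
3650401 702520
189750626 36517525

√27 = [5; 5,10, …], period ℓ=2 (even) → k=1
step 0: (5, 1)  from 5·(1,0) + (0,1)
step 1: (26, 5)  from 5·(5,1) + (1,0)
(x₁, y₁) = (26, 5);  26² − 27·5² = 1 ✓
k=2:  x_2 = 26·26+27·5·5 = 1351,  y_2 = 26·5+5·26 = 260
k=3:  x_3 = 26·1351+27·5·260 = 70226,  y_3 = 26·260+5·1351 = 13515
k=4:  x_4 = 26·70226+27·5·13515 = 3650401,  y_4 = 26·13515+5·70226 = 702520
k=5:  x_5 = 26·3650401+27·5·702520 = 189750626,  y_5 = 26·702520+5·3650401 = 36517525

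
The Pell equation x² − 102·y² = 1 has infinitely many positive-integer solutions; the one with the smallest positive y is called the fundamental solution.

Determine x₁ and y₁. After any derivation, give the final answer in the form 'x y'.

101 10

√102 → a₀=10, period (10,20); ℓ=2 even so k=1
step 0: (10, 1)  from 10·(1,0) + (0,1)
step 1: (101, 10)  from 10·(10,1) + (1,0)
(x₁, y₁) = (101, 10);  101² − 102·10² = 1 ✓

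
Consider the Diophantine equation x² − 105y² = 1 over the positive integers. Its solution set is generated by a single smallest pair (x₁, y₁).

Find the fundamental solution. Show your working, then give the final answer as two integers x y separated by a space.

√105 → a₀=10, period (4,20); ℓ=2 even so k=1
step 0: (10, 1)  from 10·(1,0) + (0,1)
step 1: (41, 4)  from 4·(10,1) + (1,0)
fundamental: x₁=41, y₁=4  (since 1681 − 105·16 = 1)

41 4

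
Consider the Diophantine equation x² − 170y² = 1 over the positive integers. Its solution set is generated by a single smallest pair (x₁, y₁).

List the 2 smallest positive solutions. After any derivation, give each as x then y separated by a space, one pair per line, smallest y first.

339 26
229841 17628

[13; 26] for √170; ℓ=1 ⇒ convergent index 1
a_0=13:  p_0=13·1+0=13,  q_0=13·0+1=1
a_1=26:  p_1=26·13+1=339,  q_1=26·1+0=26
(x₁, y₁) = (339, 26);  339² − 170·26² = 1 ✓
n=2: (339,26)∘(339,26) = (339·339+170·26·26, 339·26+26·339) = (229841,17628)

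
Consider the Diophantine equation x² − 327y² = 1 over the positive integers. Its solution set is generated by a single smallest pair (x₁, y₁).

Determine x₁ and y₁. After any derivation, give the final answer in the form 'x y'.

√327 → a₀=18, period (12,36); ℓ=2 even so k=1
step 0: (18, 1)  from 18·(1,0) + (0,1)
step 1: (217, 12)  from 12·(18,1) + (1,0)
→ (217, 12).  Check: 217²=47089, 327·12²=47088, difference 1.

217 12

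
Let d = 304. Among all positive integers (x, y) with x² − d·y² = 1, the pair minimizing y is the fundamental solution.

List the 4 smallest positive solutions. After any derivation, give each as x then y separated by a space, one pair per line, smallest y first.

[17; 2,3,2,1,1,1,1,1,2,3,2,34] for √304; ℓ=12 ⇒ convergent index 11
a_0=17:  p_0=17·1+0=17,  q_0=17·0+1=1
…
a_3=2:  p_3=2·122+35=279,  q_3=2·7+2=16
…
a_6=1:  p_6=1·680+401=1081,  q_6=1·39+23=62
…
a_10=3:  p_10=3·7445+2842=25177,  q_10=3·427+163=1444
a_11=2:  p_11=2·25177+7445=57799,  q_11=2·1444+427=3315
(x₁, y₁) = (57799, 3315);  57799² − 304·3315² = 1 ✓
n=2: (57799,3315)∘(57799,3315) = (57799·57799+304·3315·3315, 57799·3315+3315·57799) = (6681448801,383207370)
n=3: (6681448801,383207370)∘(57799,3315) = (57799·6681448801+304·3315·383207370, 57799·383207370+3315·6681448801) = (772362118440199,44298005553945)
n=4: (772362118440199,44298005553945)∘(57799,3315) = (57799·772362118440199+304·3315·44298005553945, 57799·44298005553945+3315·772362118440199) = (89283516160768675201,5120760845641726740)

57799 3315
6681448801 383207370
772362118440199 44298005553945
89283516160768675201 5120760845641726740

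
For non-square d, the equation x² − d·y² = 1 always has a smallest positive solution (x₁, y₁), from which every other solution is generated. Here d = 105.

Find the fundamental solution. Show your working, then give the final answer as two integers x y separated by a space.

√105 = [10; 4,20, …], period ℓ=2 (even) → k=1
i=0: a=10 ⇒ p=10, q=1
i=1: a=4 ⇒ p=41, q=4
fundamental: x₁=41, y₁=4  (since 1681 − 105·16 = 1)

41 4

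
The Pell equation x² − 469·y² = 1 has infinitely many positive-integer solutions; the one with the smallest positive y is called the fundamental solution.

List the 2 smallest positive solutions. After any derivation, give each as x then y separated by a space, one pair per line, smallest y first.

137215 6336
37655912449 1738788480

√469 = [21; 1,1,1,10,6,10,1,1,1,42, …], period ℓ=10 (even) → k=9
i=0: a=21 ⇒ p=21, q=1
i=1: a=1 ⇒ p=22, q=1
i=2: a=1 ⇒ p=43, q=2
…
i=4: a=10 ⇒ p=693, q=32
…
i=8: a=1 ⇒ p=90069, q=4159
i=9: a=1 ⇒ p=137215, q=6336
(x₁, y₁) = (137215, 6336);  137215² − 469·6336² = 1 ✓
k=2:  x_2 = 137215·137215+469·6336·6336 = 37655912449,  y_2 = 137215·6336+6336·137215 = 1738788480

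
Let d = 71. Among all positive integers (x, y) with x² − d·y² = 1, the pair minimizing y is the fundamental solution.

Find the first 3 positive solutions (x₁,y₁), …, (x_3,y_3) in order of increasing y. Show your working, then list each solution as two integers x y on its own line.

√71 → a₀=8, period (2,2,1,7,1,2,2,16); ℓ=8 even so k=7
step 0: (8, 1)  from 8·(1,0) + (0,1)
step 1: (17, 2)  from 2·(8,1) + (1,0)
…
step 4: (455, 54)  from 7·(59,7) + (42,5)
step 5: (514, 61)  from 1·(455,54) + (59,7)
step 6: (1483, 176)  from 2·(514,61) + (455,54)
step 7: (3480, 413)  from 2·(1483,176) + (514,61)
→ (3480, 413).  Check: 3480²=12110400, 71·413²=12110399, difference 1.
n=2: (3480,413)∘(3480,413) = (3480·3480+71·413·413, 3480·413+413·3480) = (24220799,2874480)
n=3: (24220799,2874480)∘(3480,413) = (3480·24220799+71·413·2874480, 3480·2874480+413·24220799) = (168576757560,20006380387)

3480 413
24220799 2874480
168576757560 20006380387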